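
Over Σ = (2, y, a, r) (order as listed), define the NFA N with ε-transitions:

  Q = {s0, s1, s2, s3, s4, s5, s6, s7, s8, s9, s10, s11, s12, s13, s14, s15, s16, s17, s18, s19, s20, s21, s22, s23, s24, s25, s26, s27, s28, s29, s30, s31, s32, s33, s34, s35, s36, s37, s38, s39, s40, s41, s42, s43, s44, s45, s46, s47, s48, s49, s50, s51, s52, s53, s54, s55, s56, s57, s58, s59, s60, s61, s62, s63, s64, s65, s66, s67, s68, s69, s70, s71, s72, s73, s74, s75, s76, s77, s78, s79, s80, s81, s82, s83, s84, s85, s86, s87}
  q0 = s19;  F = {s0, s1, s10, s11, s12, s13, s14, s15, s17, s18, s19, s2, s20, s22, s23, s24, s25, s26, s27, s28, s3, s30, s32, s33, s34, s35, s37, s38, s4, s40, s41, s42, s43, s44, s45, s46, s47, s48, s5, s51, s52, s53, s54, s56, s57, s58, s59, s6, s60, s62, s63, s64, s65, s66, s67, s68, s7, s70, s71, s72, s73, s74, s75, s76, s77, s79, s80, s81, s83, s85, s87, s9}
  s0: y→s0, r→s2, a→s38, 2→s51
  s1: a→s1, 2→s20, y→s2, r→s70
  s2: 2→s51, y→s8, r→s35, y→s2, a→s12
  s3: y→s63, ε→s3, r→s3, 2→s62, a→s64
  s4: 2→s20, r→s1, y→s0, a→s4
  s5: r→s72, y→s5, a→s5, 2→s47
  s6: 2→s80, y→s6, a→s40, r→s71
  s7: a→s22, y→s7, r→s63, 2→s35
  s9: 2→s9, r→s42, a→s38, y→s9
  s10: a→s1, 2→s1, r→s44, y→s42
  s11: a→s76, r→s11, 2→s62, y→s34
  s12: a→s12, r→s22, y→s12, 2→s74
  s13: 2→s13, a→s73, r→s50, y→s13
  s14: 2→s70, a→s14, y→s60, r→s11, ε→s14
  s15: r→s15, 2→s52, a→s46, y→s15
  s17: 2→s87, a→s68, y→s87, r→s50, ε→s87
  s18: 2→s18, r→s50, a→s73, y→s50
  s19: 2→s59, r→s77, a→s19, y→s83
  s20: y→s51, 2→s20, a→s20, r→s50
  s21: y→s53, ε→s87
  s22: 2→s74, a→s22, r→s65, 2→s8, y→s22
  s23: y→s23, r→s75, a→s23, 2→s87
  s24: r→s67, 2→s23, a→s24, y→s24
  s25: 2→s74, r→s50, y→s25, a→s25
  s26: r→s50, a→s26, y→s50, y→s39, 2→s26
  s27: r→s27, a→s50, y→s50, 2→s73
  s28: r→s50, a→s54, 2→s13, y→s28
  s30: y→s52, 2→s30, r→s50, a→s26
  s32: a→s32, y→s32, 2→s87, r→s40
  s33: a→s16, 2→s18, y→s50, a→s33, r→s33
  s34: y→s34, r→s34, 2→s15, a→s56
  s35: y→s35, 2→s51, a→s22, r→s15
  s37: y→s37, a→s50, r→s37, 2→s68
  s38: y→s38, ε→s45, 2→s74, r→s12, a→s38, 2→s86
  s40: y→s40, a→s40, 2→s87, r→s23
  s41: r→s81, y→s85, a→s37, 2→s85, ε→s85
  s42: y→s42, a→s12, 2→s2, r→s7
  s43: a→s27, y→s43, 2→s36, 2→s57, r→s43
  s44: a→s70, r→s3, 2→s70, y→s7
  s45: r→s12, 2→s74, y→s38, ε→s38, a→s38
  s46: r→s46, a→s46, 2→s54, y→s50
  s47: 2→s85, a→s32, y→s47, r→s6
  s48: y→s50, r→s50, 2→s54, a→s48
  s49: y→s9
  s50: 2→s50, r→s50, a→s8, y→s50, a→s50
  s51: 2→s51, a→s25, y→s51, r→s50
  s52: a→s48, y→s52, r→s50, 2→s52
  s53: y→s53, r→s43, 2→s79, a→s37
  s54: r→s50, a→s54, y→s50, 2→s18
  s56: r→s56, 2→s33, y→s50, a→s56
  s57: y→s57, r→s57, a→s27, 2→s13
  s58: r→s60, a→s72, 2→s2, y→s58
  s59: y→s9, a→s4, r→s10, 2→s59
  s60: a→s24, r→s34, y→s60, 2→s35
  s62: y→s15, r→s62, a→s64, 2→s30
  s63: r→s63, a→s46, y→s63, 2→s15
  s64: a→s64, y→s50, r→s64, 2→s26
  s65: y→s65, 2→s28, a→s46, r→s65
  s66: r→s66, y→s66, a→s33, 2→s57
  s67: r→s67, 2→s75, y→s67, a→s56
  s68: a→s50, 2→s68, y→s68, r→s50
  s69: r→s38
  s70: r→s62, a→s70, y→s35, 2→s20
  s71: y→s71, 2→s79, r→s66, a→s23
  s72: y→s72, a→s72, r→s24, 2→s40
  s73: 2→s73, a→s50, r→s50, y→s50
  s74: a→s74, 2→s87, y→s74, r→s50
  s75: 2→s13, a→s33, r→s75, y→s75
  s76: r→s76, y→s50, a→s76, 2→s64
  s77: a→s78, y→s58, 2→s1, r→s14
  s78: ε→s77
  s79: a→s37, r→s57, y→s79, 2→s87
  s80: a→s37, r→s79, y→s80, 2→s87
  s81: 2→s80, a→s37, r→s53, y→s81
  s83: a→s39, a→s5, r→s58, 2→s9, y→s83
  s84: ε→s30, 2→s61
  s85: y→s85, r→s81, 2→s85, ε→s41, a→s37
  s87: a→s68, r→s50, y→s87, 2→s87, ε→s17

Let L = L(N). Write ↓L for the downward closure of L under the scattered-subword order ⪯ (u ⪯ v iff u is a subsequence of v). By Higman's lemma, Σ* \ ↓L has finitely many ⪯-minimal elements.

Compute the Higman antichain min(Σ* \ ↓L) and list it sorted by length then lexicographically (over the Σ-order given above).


|Q|=88, |F|=72, |δ|=315 (11 ε).
min D↑ (70 st, q0=0, F={26}): 0:2→1,y→2,a→0,r→3 1:2→1,y→4,a→5,r→6 2:2→4,y→2,a→7,r→8 3:2→9,y→8,a→3,r→10 4:2→4,y→4,a→11,r→12 5:2→13,y→14,a→5,r→9 6:2→9,y→12,a→9,r→15 7:2→16,y→7,a→7,r→17 8:2→18,y→8,a→17,r→19 9:2→13,y→18,a→9,r→20 10:2→20,y→19,a→10,r→21 11:2→22,y→11,a→11,r→23 12:2→18,y→12,a→23,r→24 13:2→13,y→25,a→13,r→26 14:2→25,y→14,a→11,r→18 15:2→20,y→24,a→20,r→27 16:2→28,y→16,a→29,r→30 17:2→31,y→17,a→17,r→32 18:2→25,y→18,a→23,r→33 19:2→33,y→19,a→32,r→34 20:2→13,y→33,a→20,r→35 21:2→35,y→34,a→36,r→21 22:2→37,y→22,a→22,r→26 23:2→22,y→23,a→23,r→38 24:2→33,y→24,a→38,r→39 25:2→25,y→25,a→40,r→26 26:2→26,y→26,a→26,r→26 27:2→35,y→39,a→41,r→27 28:2→28,y→28,a→42,r→43 29:2→37,y→29,a→29,r→31 30:2→44,y→30,a→31,r→45 31:2→37,y→31,a→31,r→46 32:2→46,y→32,a→32,r→47 33:2→25,y→33,a→38,r→48 34:2→48,y→34,a→49,r→34 35:2→50,y→48,a→41,r→35 36:2→41,y→26,a→36,r→36 37:2→37,y→37,a→51,r→26 38:2→22,y→38,a→38,r→52 39:2→48,y→39,a→53,r→39 40:2→22,y→40,a→40,r→26 41:2→54,y→26,a→41,r→41 42:2→51,y→42,a→26,r→42 43:2→44,y→43,a→42,r→55 44:2→37,y→44,a→42,r→56 45:2→56,y→45,a→46,r→57 46:2→37,y→46,a→46,r→58 47:2→58,y→47,a→49,r→47 48:2→59,y→48,a→53,r→48 49:2→60,y→26,a→49,r→49 50:2→50,y→59,a→54,r→26 51:2→51,y→51,a→26,r→26 52:2→61,y→52,a→53,r→52 53:2→62,y→26,a→53,r→53 54:2→54,y→26,a→54,r→26 55:2→56,y→55,a→42,r→63 56:2→37,y→56,a→42,r→64 57:2→64,y→57,a→60,r→57 58:2→65,y→58,a→60,r→58 59:2→59,y→59,a→66,r→26 60:2→67,y→26,a→60,r→60 61:2→65,y→61,a→62,r→26 62:2→67,y→26,a→62,r→26 63:2→64,y→63,a→68,r→63 64:2→65,y→64,a→68,r→64 65:2→65,y→65,a→69,r→26 66:2→62,y→26,a→66,r→26 67:2→67,y→26,a→69,r→26 68:2→69,y→26,a→26,r→68 69:2→69,y→26,a→26,r→26.
'2a2r': |S_i|=[79, 64, 43, 20, 2] end={s50,s8} rej; 4/4 deletions ∈↓L.
'r22r': N↓-sim [79, 65, 41, 19, 2] end={s50,s8} ∉↓L; 4/4 del acc.
'rrray': |S_i|=[79, 65, 52, 34, 15, 3] end={s39,s50,s8} ∉↓L; 5/5 deletions ∈↓L.
'ya22aa': N↓-sim [79, 61, 47, 33, 19, 6, 2] end={s50,s8} — reject; 6/6 del acc.
4 obstructions.

min(Σ*\↓L) = [2a2r, r22r, rrray, ya22aa].


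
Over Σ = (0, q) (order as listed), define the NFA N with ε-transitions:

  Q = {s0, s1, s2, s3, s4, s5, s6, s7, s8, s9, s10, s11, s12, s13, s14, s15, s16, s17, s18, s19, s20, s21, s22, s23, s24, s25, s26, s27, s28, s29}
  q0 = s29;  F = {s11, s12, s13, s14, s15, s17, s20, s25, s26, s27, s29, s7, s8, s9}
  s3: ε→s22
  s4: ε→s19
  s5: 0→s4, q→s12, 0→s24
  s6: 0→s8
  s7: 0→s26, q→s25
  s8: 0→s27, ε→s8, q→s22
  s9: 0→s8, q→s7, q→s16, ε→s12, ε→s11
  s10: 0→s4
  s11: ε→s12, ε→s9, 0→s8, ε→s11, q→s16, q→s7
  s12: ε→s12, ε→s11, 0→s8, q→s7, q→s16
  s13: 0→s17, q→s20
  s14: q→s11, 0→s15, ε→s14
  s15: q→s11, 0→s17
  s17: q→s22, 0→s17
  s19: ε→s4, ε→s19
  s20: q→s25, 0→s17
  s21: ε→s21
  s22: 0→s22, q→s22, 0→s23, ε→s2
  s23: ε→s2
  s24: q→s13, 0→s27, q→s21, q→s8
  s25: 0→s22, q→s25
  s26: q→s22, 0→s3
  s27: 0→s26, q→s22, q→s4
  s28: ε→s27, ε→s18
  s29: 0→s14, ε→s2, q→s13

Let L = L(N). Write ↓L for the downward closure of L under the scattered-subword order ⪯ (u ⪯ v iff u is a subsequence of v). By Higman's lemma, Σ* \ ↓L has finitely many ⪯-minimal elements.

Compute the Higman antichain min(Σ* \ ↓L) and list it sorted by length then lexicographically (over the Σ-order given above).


Antichain: [q0q, 000q, qqq0, 0qq00, 0q0000].

|Q|=30, |F|=14, |δ|=63 (19 ε).
min D↑ (13 st, q0=0, F={9}): 0:0→1,q→2 1:0→3,q→4 2:0→5,q→6 3:0→5,q→4 4:0→7,q→8 5:0→5,q→9 6:0→5,q→10 7:0→11,q→9 8:0→12,q→10 9:0→9,q→9 10:0→9,q→10 11:0→12,q→9 12:0→9,q→9 (ε-aug+det+¬).
'q0q': N↓-sim [21, 18, 10, 5] end={s19,s2,s22,s23,s4} rej; 3/3 single-dels accept.
'000q': N↓-sim [21, 18, 17, 10, 5] end={s19,s2,s22,s23,s4} ∉↓L; 4/4 single-dels accept.
'qqq0': |S_i|=[21, 18, 12, 4, 3] end={s2,s22,s23} rej; 4/4 deletions ∈↓L.
'0qq00': run [21, 18, 15, 10, 5, 4] end={s2,s22,s23,s3} rej; 5/5 deletions ∈↓L.
'0q0000': |S_i|=[21, 18, 15, 9, 8, 5, 4] end={s2,s22,s23,s3} — reject; 6/6 del acc.
5 minimals (antichain).


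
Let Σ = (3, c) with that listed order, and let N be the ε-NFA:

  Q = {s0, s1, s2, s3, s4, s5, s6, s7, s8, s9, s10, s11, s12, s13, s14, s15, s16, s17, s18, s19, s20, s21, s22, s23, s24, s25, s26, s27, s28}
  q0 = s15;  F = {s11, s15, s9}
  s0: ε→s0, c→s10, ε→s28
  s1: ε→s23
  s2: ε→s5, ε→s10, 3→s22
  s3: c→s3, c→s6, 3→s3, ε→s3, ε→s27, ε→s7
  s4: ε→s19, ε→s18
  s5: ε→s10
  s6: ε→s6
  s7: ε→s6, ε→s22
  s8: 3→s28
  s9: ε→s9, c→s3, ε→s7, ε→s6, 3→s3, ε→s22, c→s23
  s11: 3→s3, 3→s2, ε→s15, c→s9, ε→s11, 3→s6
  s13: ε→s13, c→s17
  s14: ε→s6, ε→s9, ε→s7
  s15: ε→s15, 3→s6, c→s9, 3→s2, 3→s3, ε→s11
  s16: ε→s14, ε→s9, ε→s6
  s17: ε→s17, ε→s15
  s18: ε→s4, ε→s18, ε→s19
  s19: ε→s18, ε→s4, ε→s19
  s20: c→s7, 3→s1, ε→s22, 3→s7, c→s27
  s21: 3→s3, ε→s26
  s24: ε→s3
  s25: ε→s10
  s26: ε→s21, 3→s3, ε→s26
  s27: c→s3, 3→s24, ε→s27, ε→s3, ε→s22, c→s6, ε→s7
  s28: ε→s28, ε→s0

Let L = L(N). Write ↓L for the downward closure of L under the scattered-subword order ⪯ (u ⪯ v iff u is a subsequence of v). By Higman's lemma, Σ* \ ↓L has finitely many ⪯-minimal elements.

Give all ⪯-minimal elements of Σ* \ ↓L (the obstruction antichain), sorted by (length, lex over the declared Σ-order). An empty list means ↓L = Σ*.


|Q|=29, |F|=3, |δ|=76 (49 ε).
min D↑ (3 st, q0=0, F={1}): 0:3→1,c→2 1:3→1,c→1 2:3→1,c→1 (ε-aug+det+¬).
'3': N↓-sim [13, 9] end={s10,s2,s22,s24,s27,s3,s5,s6,s7} rej; 1/1 single-dels accept.
'cc': |S_i|=[13, 8, 7] end={s22,s23,s24,s27,s3,s6,s7} rej; 2/2 single-dels accept.
2 obstructions.

min(Σ*\↓L) = [3, cc].


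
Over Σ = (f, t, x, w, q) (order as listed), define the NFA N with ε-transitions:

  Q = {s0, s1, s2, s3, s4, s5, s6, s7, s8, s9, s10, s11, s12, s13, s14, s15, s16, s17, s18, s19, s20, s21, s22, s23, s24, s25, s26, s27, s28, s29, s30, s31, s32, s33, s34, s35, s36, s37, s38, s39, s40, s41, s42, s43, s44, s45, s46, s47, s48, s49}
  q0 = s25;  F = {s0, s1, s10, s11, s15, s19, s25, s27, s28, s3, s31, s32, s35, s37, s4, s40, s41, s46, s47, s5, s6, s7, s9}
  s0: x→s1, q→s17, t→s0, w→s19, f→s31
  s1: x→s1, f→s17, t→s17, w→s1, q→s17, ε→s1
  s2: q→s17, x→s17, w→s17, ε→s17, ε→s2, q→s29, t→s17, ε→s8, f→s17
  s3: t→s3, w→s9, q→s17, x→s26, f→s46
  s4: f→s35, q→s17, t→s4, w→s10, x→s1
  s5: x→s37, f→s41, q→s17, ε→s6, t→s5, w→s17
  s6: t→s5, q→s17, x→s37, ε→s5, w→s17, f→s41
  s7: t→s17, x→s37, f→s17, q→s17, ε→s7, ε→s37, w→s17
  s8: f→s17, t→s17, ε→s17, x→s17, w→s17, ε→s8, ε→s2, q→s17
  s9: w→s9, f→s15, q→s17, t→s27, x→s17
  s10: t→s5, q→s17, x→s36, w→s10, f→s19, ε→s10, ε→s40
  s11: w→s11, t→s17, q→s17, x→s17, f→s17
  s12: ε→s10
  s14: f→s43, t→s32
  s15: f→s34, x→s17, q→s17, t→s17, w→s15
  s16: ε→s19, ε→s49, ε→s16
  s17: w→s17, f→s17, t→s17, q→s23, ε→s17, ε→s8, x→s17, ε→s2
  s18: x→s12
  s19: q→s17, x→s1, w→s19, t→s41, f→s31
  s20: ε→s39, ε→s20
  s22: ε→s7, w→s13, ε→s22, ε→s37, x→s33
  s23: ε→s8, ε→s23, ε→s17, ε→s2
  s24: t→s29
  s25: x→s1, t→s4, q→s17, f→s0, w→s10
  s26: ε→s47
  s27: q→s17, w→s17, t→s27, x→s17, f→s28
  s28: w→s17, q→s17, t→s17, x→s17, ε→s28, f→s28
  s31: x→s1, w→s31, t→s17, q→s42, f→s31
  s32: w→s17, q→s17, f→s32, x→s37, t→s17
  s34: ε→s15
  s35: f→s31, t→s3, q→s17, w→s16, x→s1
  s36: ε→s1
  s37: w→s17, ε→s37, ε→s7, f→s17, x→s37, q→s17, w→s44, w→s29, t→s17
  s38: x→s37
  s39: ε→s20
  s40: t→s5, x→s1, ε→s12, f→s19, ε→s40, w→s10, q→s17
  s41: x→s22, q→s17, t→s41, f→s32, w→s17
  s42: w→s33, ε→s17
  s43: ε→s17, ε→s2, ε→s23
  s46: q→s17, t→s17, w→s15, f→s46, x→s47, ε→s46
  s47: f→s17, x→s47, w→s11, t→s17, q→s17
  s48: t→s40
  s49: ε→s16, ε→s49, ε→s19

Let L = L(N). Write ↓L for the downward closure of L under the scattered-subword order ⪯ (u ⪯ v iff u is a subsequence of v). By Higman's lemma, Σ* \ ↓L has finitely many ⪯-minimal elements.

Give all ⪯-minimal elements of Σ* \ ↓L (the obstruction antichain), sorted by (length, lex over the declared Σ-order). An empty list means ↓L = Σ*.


|Q|=50, |F|=23, |δ|=188 (46 ε).
min D↑ (21 st, q0=0, F={5}): 0:f→1,t→2,x→3,w→4,q→5 1:f→6,t→1,x→3,w→7,q→5 2:f→8,t→2,x→3,w→4,q→5 3:f→5,t→5,x→3,w→3,q→5 4:f→7,t→9,x→3,w→4,q→5 5:f→5,t→5,x→5,w→5,q→5 6:f→6,t→5,x→3,w→6,q→5 7:f→6,t→10,x→3,w→7,q→5 8:f→6,t→11,x→3,w→7,q→5 9:f→10,t→9,x→12,w→5,q→5 10:f→13,t→10,x→12,w→5,q→5 11:f→14,t→11,x→15,w→16,q→5 12:f→5,t→5,x→12,w→5,q→5 13:f→13,t→5,x→12,w→5,q→5 14:f→14,t→5,x→15,w→17,q→5 15:f→5,t→5,x→15,w→18,q→5 16:f→17,t→19,x→5,w→16,q→5 17:f→17,t→5,x→5,w→17,q→5 18:f→5,t→5,x→5,w→18,q→5 19:f→20,t→19,x→5,w→5,q→5 20:f→20,t→5,x→5,w→5,q→5 (ε-aug+det+¬).
'q': N↓-sim [39, 7] end={s17,s2,s23,s29,s33,s42,s8} — reject; 1/1 del acc.
'xf': |S_i|=[39, 16, 5] end={s17,s2,s23,s29,s8} rej; 2/2 deletions ∈↓L.
'xt': |S_i|=[39, 16, 5] end={s17,s2,s23,s29,s8} — reject; 2/2 del acc.
'fft': N↓-sim [39, 31, 19, 5] end={s17,s2,s23,s29,s8} ∉↓L; 3/3 single-dels accept.
'wtw': N↓-sim [39, 31, 17, 7] end={s13,s17,s2,s23,s29,s44,s8} rej; 3/3 deletions ∈↓L.
'tftwx': run [39, 38, 30, 23, 13, 5] end={s17,s2,s23,s29,s8} rej; 5/5 deletions ∈↓L.
6 words, ⪯-incomp.

Antichain: [q, xf, xt, fft, wtw, tftwx].


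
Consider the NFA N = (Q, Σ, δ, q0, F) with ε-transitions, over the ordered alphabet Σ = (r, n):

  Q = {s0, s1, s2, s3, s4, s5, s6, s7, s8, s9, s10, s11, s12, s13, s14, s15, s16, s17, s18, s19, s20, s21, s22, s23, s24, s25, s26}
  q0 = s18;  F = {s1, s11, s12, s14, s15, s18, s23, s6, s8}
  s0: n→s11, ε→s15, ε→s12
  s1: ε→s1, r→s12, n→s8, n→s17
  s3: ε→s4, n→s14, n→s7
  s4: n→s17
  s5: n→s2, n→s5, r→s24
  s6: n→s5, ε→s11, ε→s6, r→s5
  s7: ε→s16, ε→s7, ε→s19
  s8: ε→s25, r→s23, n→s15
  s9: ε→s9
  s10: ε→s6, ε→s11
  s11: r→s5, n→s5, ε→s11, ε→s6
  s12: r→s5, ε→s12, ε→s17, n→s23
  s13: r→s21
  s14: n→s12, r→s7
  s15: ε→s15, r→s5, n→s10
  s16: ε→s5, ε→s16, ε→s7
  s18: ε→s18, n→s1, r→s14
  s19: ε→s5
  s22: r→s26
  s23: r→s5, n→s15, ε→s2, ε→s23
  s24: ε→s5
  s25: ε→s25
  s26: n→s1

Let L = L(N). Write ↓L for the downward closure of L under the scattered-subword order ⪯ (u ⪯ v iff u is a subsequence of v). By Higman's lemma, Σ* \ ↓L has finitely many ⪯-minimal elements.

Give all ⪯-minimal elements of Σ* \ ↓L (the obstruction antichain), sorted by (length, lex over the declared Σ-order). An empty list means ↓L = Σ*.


min(Σ*\↓L) = [rr, nnnr, nnnnn].

|Q|=27, |F|=9, |δ|=56 (27 ε).
min D↑ (9 st, q0=0, F={3}): 0:r→1,n→2 1:r→3,n→4 2:r→4,n→5 3:r→3,n→3 4:r→3,n→6 5:r→6,n→7 6:r→3,n→7 7:r→3,n→8 8:r→3,n→3.
'rr': run [18, 14, 6] end={s16,s19,s2,s24,s5,s7} — reject; 2/2 deletions ∈↓L.
'nnnr': |S_i|=[18, 13, 11, 7, 3] end={s2,s24,s5} rej; 4/4 del acc.
'nnnnn': N↓-sim [18, 13, 11, 7, 6, 3] end={s2,s24,s5} rej; 5/5 single-dels accept.
3 obstructions.


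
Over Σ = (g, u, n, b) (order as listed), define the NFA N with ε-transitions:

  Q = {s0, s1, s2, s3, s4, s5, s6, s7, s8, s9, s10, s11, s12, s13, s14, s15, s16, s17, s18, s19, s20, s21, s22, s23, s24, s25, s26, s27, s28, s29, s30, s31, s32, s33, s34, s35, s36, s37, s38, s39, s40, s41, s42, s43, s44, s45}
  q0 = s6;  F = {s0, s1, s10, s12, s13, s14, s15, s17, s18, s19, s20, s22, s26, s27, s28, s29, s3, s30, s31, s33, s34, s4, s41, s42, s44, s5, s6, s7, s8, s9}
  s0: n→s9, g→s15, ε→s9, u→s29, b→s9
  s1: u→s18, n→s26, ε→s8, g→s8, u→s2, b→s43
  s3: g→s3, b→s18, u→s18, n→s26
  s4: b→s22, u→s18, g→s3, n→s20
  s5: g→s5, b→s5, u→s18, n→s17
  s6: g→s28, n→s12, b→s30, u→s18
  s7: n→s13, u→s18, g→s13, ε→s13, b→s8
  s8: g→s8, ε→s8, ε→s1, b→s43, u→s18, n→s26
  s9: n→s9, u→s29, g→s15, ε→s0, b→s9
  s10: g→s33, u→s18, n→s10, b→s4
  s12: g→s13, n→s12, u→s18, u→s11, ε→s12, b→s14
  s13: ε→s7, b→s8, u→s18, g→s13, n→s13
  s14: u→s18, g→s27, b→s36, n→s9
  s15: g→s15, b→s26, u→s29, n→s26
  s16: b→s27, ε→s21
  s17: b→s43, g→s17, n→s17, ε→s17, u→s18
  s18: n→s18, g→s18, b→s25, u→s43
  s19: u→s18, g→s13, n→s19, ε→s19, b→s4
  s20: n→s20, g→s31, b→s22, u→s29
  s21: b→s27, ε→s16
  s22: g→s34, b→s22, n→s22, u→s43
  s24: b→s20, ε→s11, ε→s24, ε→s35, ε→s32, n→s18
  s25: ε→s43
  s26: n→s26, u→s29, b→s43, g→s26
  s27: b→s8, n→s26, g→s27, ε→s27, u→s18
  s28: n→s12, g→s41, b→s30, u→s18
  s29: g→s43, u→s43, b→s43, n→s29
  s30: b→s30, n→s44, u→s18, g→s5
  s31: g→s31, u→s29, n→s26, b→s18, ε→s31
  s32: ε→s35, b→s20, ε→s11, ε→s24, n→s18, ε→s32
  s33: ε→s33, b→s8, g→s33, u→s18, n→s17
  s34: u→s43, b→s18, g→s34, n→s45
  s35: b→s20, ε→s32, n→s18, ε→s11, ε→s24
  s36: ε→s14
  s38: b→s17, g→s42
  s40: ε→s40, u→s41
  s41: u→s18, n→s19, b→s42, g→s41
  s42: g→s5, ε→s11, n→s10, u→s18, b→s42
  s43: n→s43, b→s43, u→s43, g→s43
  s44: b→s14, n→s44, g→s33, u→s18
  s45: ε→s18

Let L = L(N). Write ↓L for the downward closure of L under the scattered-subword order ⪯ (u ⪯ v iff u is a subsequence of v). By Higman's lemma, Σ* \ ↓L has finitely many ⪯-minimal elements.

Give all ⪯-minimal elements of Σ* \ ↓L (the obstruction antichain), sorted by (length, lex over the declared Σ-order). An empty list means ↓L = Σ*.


|Q|=46, |F|=30, |δ|=168 (31 ε).
min D↑ (28 st, q0=0, F={6}): 0:g→1,u→2,n→3,b→4 1:g→5,u→2,n→3,b→4 2:g→2,u→6,n→2,b→6 3:g→7,u→2,n→3,b→8 4:g→9,u→2,n→10,b→4 5:g→5,u→2,n→11,b→12 6:g→6,u→6,n→6,b→6 7:g→7,u→2,n→7,b→13 8:g→14,u→2,n→15,b→8 9:g→9,u→2,n→16,b→9 10:g→17,u→2,n→10,b→8 11:g→7,u→2,n→11,b→18 12:g→9,u→2,n→19,b→12 13:g→13,u→2,n→20,b→6 14:g→14,u→2,n→20,b→13 15:g→21,u→22,n→15,b→15 16:g→16,u→2,n→16,b→6 17:g→17,u→2,n→16,b→13 18:g→23,u→2,n→24,b→25 19:g→17,u→2,n→19,b→18 20:g→20,u→22,n→20,b→6 21:g→21,u→22,n→20,b→20 22:g→6,u→6,n→22,b→6 23:g→23,u→2,n→20,b→2 24:g→26,u→22,n→24,b→25 25:g→27,u→6,n→25,b→25 26:g→26,u→22,n→20,b→2 27:g→27,u→6,n→2,b→2 (ε-aug+det+¬).
'uu': N↓-sim [36, 6, 1] end={s43} ∉↓L; 2/2 deletions ∈↓L.
'ub': run [36, 6, 2] end={s25,s43} — reject; 2/2 del acc.
'ngbb': N↓-sim [36, 30, 18, 8, 2] end={s25,s43} rej; 4/4 deletions ∈↓L.
'bgnb': run [36, 29, 17, 7, 2] end={s25,s43} ∉↓L; 4/4 del acc.
'nbnug': run [36, 30, 21, 13, 2, 1] end={s43} — reject; 5/5 single-dels accept.
'ggnbbu': |S_i|=[36, 35, 27, 21, 15, 6, 1] end={s43} ∉↓L; 6/6 single-dels accept.
6 minimals (antichain).

A = [uu, ub, ngbb, bgnb, nbnug, ggnbbu].


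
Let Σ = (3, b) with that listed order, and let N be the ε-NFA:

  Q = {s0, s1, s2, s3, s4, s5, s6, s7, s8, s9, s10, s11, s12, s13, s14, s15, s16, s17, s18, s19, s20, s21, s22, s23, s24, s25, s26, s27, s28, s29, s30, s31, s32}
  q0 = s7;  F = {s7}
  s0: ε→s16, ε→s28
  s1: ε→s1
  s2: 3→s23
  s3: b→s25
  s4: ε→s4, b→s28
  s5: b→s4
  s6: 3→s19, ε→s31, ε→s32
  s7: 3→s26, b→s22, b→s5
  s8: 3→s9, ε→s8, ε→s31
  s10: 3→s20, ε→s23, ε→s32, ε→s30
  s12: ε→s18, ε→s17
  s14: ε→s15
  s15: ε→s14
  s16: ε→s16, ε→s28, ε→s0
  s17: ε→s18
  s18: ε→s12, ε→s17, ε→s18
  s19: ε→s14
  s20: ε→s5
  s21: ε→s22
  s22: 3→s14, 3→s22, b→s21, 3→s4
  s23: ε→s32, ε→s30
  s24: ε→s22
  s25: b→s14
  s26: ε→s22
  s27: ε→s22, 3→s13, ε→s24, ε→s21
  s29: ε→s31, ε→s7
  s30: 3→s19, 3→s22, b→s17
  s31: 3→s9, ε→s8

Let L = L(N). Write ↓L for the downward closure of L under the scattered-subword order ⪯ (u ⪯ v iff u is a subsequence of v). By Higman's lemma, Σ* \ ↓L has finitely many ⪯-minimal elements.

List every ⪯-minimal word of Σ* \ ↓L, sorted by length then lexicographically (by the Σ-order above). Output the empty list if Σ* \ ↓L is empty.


|Q|=33, |F|=1, |δ|=55 (35 ε).
min D↑ (2 st, q0=0, F={1}): 0:3→1,b→1 1:3→1,b→1.
'3': run [9, 7] end={s14,s15,s21,s22,s26,s28,s4} ∉↓L; 1/1 single-dels accept.
'b': |S_i|=[9, 7] end={s14,s15,s21,s22,s28,s4,s5} — reject; 1/1 deletions ∈↓L.
2 words, ⪯-incomp.

min(Σ*\↓L) = [3, b].


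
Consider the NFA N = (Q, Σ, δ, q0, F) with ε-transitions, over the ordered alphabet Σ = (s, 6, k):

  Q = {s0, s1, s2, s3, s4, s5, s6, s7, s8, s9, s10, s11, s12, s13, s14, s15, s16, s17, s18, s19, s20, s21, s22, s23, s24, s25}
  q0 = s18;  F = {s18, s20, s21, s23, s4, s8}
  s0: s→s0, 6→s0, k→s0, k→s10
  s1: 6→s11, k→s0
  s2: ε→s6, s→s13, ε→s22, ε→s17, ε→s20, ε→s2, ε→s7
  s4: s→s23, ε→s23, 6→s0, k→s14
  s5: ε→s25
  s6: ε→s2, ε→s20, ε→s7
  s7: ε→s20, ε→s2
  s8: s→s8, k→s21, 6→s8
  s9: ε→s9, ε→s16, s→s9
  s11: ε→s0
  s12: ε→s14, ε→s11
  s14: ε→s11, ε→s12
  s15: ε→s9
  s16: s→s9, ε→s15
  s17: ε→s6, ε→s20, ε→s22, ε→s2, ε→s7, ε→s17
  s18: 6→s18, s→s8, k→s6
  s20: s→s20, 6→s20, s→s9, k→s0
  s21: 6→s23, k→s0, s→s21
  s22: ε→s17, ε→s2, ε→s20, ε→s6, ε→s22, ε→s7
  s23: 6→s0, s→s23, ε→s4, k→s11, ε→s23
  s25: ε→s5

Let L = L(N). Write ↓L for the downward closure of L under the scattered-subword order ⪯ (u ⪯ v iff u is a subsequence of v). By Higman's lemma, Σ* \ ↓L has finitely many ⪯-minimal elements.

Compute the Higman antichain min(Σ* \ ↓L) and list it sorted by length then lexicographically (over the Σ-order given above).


|Q|=26, |F|=6, |δ|=65 (37 ε).
min D↑ (6 st, q0=0, F={4}): 0:s→1,6→0,k→2 1:s→1,6→1,k→3 2:s→2,6→2,k→4 3:s→3,6→5,k→4 4:s→4,6→4,k→4 5:s→5,6→4,k→4 [Hopcroft].
'kk': N↓-sim [20, 18, 5] end={s0,s10,s11,s12,s14} rej; 2/2 del acc.
'sk66': N↓-sim [20, 14, 8, 7, 2] end={s0,s10} — reject; 4/4 deletions ∈↓L.
2 obstructions.

A = [kk, sk66].


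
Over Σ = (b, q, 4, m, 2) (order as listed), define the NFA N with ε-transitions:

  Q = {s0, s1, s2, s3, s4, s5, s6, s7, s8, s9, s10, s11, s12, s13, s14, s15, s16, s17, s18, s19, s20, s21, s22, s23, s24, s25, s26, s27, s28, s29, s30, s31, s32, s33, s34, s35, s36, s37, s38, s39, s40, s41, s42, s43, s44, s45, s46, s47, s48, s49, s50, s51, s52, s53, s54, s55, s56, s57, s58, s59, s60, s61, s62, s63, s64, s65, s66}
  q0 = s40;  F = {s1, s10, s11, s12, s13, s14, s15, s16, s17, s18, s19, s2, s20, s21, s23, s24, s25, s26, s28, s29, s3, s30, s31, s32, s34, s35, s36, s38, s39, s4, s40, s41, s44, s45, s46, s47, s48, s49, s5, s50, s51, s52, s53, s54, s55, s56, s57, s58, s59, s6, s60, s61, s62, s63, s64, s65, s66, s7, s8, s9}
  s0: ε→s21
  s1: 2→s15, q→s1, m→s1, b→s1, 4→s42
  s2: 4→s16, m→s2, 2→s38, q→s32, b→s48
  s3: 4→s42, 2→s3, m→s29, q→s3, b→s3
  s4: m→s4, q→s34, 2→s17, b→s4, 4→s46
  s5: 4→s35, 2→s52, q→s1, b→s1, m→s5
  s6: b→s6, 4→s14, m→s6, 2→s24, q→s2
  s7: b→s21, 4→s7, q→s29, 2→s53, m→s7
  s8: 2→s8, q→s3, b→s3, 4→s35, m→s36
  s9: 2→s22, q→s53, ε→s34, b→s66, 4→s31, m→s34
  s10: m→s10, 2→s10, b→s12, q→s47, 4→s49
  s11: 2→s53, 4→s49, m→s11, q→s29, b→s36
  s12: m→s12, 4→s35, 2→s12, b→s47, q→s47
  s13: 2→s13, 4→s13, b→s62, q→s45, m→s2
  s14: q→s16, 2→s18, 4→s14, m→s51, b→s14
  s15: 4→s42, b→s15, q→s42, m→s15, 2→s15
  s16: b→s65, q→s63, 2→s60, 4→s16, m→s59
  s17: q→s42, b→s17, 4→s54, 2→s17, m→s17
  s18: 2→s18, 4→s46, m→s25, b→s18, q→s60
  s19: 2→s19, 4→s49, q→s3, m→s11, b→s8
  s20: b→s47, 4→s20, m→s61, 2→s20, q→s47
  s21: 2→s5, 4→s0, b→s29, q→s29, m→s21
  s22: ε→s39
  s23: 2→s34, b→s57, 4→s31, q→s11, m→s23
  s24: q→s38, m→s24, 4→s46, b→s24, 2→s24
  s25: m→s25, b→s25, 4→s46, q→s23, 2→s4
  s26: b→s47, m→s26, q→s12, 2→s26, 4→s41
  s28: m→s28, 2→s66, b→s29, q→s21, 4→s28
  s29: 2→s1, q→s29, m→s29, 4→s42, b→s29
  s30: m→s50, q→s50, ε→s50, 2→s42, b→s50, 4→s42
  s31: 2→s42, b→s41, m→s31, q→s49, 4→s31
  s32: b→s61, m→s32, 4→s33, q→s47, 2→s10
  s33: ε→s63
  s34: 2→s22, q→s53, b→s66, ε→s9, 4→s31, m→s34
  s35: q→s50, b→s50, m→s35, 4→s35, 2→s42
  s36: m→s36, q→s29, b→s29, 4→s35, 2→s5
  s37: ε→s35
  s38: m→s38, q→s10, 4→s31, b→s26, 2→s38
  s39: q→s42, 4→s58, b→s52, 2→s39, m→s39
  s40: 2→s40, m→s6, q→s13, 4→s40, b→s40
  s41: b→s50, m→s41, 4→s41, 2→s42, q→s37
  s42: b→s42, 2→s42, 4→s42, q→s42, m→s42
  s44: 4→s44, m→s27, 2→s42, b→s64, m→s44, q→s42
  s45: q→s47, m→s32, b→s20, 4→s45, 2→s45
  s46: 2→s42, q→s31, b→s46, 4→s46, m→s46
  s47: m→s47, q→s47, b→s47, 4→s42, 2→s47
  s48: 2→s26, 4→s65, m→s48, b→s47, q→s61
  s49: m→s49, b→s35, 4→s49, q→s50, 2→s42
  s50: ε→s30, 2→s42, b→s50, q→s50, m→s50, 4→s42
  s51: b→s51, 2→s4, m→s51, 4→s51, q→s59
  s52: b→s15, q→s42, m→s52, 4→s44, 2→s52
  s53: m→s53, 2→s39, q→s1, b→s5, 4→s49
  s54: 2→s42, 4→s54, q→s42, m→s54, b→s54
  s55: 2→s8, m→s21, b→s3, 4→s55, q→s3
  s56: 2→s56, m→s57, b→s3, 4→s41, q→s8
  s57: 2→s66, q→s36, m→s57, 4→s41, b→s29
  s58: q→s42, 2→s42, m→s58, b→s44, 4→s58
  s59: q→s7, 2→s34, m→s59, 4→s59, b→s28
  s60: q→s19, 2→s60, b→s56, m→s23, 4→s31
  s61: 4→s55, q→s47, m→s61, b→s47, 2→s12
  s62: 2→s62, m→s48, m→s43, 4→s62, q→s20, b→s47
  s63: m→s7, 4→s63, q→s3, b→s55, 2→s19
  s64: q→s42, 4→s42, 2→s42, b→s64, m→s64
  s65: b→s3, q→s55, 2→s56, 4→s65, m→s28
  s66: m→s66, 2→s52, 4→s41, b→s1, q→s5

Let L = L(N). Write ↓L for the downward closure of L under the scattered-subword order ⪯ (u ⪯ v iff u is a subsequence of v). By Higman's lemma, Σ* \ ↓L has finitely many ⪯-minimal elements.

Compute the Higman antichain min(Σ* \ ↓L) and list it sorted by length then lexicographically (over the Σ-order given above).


A = [qbb4, qqq4, m242, m4m22q].

|Q|=67, |F|=60, |δ|=315 (8 ε).
min D↑ (59 st, q0=0, F={17}): 0:b→0,q→1,4→0,m→2,2→0 1:b→3,q→4,4→1,m→5,2→1 2:b→2,q→5,4→6,m→2,2→7 3:b→8,q→9,4→3,m→10,2→3 4:b→9,q→8,4→4,m→11,2→4 5:b→10,q→11,4→12,m→5,2→13 6:b→6,q→12,4→6,m→14,2→15 7:b→7,q→13,4→16,m→7,2→7 8:b→8,q→8,4→17,m→8,2→8 9:b→8,q→8,4→9,m→18,2→9 10:b→8,q→18,4→19,m→10,2→20 11:b→18,q→8,4→21,m→11,2→22 12:b→19,q→21,4→12,m→23,2→24 13:b→20,q→22,4→25,m→13,2→13 14:b→14,q→23,4→14,m→14,2→26 15:b→15,q→24,4→16,m→27,2→15 16:b→16,q→25,4→16,m→16,2→17 17:b→17,q→17,4→17,m→17,2→17 18:b→8,q→8,4→28,m→18,2→29 19:b→30,q→28,4→19,m→31,2→32 20:b→8,q→29,4→33,m→20,2→20 21:b→28,q→30,4→21,m→34,2→35 22:b→29,q→8,4→36,m→22,2→22 23:b→31,q→34,4→23,m→23,2→37 24:b→32,q→35,4→25,m→38,2→24 25:b→33,q→36,4→25,m→25,2→17 26:b→26,q→37,4→16,m→26,2→39 27:b→27,q→38,4→16,m→27,2→26 28:b→30,q→30,4→28,m→40,2→41 29:b→8,q→8,4→42,m→29,2→29 30:b→30,q→30,4→17,m→43,2→30 31:b→43,q→40,4→31,m→31,2→44 32:b→30,q→41,4→33,m→45,2→32 33:b→46,q→42,4→33,m→33,2→17 34:b→40,q→43,4→34,m→34,2→47 35:b→41,q→30,4→36,m→48,2→35 36:b→42,q→46,4→36,m→36,2→17 37:b→44,q→47,4→25,m→37,2→49 38:b→45,q→48,4→25,m→38,2→37 39:b→39,q→17,4→50,m→39,2→39 40:b→43,q→43,4→40,m→40,2→51 41:b→30,q→30,4→42,m→52,2→41 42:b→46,q→46,4→42,m→42,2→17 43:b→43,q→43,4→17,m→43,2→53 44:b→53,q→51,4→33,m→44,2→54 45:b→43,q→52,4→33,m→45,2→44 46:b→46,q→46,4→17,m→46,2→17 47:b→51,q→53,4→36,m→47,2→49 48:b→52,q→43,4→36,m→48,2→47 49:b→54,q→17,4→55,m→49,2→49 50:b→50,q→17,4→50,m→50,2→17 51:b→53,q→53,4→42,m→51,2→54 52:b→43,q→43,4→42,m→52,2→51 53:b→53,q→53,4→17,m→53,2→56 54:b→56,q→17,4→57,m→54,2→54 55:b→57,q→17,4→55,m→55,2→17 56:b→56,q→17,4→17,m→56,2→56 57:b→58,q→17,4→57,m→57,2→17 58:b→58,q→17,4→17,m→58,2→17 (ε-aug+det+¬).
'qbb4': run [67, 56, 33, 9, 1] end={s42} — reject; 4/4 deletions ∈↓L.
'qqq4': N↓-sim [67, 56, 35, 8, 1] end={s42} — reject; 4/4 single-dels accept.
'm242': |S_i|=[67, 62, 44, 14, 1] end={s42} ∉↓L; 4/4 single-dels accept.
'm4m22q': N↓-sim [67, 62, 50, 38, 26, 11, 1] end={s42} ∉↓L; 6/6 del acc.
4 words, ⪯-incomp.


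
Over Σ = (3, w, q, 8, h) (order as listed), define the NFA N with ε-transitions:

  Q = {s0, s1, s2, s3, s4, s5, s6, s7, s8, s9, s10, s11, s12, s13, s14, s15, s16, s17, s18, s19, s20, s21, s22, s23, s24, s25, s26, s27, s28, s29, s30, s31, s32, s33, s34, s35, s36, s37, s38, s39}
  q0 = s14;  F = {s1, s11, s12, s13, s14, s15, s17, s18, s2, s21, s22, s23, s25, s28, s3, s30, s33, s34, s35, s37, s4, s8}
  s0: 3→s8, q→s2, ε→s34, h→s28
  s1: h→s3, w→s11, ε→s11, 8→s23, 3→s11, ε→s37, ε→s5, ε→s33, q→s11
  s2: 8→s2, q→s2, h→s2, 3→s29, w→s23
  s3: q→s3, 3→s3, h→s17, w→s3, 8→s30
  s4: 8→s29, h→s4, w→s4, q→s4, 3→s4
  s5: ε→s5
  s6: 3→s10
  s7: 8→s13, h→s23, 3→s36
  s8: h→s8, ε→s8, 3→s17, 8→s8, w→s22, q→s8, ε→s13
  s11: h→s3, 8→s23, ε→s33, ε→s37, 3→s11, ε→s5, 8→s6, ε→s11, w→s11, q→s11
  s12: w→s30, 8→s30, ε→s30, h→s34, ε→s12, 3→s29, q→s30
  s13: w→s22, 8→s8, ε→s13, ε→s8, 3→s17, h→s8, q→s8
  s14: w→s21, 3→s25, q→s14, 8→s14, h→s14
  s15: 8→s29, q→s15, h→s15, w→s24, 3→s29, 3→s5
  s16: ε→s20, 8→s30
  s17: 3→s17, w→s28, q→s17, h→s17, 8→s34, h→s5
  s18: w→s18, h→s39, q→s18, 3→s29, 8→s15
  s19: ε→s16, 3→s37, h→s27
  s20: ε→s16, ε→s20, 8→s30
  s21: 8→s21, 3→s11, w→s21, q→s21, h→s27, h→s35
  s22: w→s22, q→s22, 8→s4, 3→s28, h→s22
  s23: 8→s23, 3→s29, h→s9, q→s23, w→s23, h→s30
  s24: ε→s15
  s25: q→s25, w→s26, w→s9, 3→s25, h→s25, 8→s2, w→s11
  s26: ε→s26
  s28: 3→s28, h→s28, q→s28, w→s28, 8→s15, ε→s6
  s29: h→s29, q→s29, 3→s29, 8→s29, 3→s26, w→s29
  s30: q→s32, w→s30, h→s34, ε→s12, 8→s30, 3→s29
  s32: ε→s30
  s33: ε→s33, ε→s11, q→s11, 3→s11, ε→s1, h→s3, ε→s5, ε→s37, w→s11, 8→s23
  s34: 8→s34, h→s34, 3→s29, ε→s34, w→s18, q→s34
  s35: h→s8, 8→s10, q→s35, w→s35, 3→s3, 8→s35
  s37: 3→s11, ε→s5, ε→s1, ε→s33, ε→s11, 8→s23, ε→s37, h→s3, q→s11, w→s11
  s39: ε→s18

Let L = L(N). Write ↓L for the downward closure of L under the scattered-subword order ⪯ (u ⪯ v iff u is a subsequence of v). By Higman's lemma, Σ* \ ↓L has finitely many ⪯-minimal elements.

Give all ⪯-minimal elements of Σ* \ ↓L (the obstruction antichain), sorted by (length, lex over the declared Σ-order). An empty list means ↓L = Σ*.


A = [383, whhw88].

|Q|=40, |F|=22, |δ|=172 (37 ε).
min D↑ (18 st, q0=0, F={8}): 0:3→1,w→2,q→0,8→0,h→0 1:3→1,w→3,q→1,8→4,h→1 2:3→3,w→2,q→2,8→2,h→5 3:3→3,w→3,q→3,8→6,h→7 4:3→8,w→6,q→4,8→4,h→4 5:3→7,w→5,q→5,8→5,h→9 6:3→8,w→6,q→6,8→6,h→10 7:3→7,w→7,q→7,8→10,h→11 8:3→8,w→8,q→8,8→8,h→8 9:3→11,w→12,q→9,8→9,h→9 10:3→8,w→10,q→10,8→10,h→13 11:3→11,w→14,q→11,8→13,h→11 12:3→14,w→12,q→12,8→15,h→12 13:3→8,w→16,q→13,8→13,h→13 14:3→14,w→14,q→14,8→17,h→14 15:3→15,w→15,q→15,8→8,h→15 16:3→8,w→16,q→16,8→17,h→16 17:3→8,w→17,q→17,8→8,h→17 [Hopcroft].
'383': run [32, 25, 16, 4] end={s10,s26,s29,s5} ∉↓L; 3/3 del acc.
'whhw88': run [32, 29, 23, 16, 12, 6, 2] end={s26,s29} rej; 6/6 del acc.
2 words, ⪯-incomp.


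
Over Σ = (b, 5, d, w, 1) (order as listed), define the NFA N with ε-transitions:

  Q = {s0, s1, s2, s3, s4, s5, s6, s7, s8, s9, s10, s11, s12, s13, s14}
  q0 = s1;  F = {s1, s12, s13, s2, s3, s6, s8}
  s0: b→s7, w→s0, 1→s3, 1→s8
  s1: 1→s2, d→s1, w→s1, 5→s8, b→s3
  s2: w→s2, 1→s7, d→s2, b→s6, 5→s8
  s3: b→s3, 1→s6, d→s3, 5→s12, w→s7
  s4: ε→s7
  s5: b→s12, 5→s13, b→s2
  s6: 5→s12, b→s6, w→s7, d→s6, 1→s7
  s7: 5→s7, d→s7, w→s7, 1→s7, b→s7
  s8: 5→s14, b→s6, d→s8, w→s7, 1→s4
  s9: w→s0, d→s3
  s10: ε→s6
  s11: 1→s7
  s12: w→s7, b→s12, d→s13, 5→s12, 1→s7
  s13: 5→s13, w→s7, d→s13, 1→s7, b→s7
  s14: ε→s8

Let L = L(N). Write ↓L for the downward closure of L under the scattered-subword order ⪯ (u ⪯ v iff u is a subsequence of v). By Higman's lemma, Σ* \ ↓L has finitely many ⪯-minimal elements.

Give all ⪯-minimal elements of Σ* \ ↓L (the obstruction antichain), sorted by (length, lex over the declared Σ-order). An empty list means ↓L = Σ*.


Antichain: [bw, 5w, 51, 11, b5db].

|Q|=15, |F|=7, |δ|=53 (3 ε).
min D↑ (8 st, q0=0, F={5}): 0:b→1,5→2,d→0,w→0,1→3 1:b→1,5→4,d→1,w→5,1→6 2:b→6,5→2,d→2,w→5,1→5 3:b→6,5→2,d→3,w→3,1→5 4:b→4,5→4,d→7,w→5,1→5 5:b→5,5→5,d→5,w→5,1→5 6:b→6,5→4,d→6,w→5,1→5 7:b→5,5→7,d→7,w→5,1→5 (ε-aug+det+¬).
'bw': N↓-sim [10, 5, 1] end={s7} — reject; 2/2 deletions ∈↓L.
'5w': N↓-sim [10, 7, 1] end={s7} — reject; 2/2 del acc.
'51': N↓-sim [10, 7, 2] end={s4,s7} ∉↓L; 2/2 del acc.
'11': |S_i|=[10, 8, 2] end={s4,s7} rej; 2/2 del acc.
'b5db': run [10, 5, 3, 2, 1] end={s7} ∉↓L; 4/4 single-dels accept.
5 obstructions.


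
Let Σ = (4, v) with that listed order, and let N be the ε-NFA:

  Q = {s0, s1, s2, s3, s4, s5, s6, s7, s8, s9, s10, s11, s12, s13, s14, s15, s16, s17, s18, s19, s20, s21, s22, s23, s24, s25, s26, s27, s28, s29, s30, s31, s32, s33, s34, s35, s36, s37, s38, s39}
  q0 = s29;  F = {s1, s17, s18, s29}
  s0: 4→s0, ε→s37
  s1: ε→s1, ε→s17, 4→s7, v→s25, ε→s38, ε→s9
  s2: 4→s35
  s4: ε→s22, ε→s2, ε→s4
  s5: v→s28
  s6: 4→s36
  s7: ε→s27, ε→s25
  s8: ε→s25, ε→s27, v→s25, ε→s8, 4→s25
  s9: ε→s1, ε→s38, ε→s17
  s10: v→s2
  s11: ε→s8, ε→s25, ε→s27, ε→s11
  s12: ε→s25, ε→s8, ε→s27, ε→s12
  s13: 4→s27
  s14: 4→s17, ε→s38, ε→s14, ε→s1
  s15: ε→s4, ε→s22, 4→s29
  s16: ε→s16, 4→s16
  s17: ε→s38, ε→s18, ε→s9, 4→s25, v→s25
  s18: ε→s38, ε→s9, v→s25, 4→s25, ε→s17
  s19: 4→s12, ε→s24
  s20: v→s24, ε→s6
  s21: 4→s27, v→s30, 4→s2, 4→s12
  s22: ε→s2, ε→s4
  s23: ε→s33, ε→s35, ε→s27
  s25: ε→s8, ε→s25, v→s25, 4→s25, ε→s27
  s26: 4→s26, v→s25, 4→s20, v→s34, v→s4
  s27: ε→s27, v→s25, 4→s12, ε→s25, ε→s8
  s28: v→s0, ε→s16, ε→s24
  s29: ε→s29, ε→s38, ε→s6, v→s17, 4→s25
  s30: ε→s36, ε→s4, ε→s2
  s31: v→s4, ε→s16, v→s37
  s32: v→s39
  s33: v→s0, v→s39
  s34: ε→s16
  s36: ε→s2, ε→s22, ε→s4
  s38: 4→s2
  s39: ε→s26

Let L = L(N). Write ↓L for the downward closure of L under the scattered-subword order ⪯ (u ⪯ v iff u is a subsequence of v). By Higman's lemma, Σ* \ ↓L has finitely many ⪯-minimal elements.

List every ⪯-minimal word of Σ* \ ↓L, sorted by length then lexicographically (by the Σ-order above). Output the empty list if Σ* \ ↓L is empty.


Antichain: [4, vv].

|Q|=40, |F|=4, |δ|=104 (63 ε).
min D↑ (3 st, q0=0, F={1}): 0:4→1,v→2 1:4→1,v→1 2:4→1,v→1.
'4': |S_i|=[17, 10] end={s12,s2,s22,s25,s27,s35,s36,s4,s7,s8} rej; 1/1 del acc.
'vv': run [17, 12, 4] end={s12,s25,s27,s8} ∉↓L; 2/2 deletions ∈↓L.
2 obstructions.


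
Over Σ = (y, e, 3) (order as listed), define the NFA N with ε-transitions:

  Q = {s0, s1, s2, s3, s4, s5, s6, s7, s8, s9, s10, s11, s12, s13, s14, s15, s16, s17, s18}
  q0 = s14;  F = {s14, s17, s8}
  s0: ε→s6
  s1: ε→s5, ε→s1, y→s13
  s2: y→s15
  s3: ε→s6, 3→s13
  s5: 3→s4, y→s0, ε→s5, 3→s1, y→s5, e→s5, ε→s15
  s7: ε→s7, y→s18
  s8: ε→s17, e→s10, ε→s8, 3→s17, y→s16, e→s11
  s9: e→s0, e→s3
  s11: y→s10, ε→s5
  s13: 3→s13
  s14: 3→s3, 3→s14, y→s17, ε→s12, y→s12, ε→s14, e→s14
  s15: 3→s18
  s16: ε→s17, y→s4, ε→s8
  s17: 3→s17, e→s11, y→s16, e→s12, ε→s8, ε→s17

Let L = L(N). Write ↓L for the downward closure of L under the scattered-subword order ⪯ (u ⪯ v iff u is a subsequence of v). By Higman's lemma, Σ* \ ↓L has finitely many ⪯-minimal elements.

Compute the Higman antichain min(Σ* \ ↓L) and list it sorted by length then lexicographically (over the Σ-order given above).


|Q|=19, |F|=3, |δ|=44 (16 ε).
min D↑ (3 st, q0=0, F={2}): 0:y→1,e→0,3→0 1:y→1,e→2,3→1 2:y→2,e→2,3→2 (ε-aug+det+¬).
'ye': run [16, 14, 11] end={s0,s1,s10,s11,s12,s13,s15,s18,s4,s5,s6} — reject; 2/2 deletions ∈↓L.
1 obstructions.

Antichain: [ye].


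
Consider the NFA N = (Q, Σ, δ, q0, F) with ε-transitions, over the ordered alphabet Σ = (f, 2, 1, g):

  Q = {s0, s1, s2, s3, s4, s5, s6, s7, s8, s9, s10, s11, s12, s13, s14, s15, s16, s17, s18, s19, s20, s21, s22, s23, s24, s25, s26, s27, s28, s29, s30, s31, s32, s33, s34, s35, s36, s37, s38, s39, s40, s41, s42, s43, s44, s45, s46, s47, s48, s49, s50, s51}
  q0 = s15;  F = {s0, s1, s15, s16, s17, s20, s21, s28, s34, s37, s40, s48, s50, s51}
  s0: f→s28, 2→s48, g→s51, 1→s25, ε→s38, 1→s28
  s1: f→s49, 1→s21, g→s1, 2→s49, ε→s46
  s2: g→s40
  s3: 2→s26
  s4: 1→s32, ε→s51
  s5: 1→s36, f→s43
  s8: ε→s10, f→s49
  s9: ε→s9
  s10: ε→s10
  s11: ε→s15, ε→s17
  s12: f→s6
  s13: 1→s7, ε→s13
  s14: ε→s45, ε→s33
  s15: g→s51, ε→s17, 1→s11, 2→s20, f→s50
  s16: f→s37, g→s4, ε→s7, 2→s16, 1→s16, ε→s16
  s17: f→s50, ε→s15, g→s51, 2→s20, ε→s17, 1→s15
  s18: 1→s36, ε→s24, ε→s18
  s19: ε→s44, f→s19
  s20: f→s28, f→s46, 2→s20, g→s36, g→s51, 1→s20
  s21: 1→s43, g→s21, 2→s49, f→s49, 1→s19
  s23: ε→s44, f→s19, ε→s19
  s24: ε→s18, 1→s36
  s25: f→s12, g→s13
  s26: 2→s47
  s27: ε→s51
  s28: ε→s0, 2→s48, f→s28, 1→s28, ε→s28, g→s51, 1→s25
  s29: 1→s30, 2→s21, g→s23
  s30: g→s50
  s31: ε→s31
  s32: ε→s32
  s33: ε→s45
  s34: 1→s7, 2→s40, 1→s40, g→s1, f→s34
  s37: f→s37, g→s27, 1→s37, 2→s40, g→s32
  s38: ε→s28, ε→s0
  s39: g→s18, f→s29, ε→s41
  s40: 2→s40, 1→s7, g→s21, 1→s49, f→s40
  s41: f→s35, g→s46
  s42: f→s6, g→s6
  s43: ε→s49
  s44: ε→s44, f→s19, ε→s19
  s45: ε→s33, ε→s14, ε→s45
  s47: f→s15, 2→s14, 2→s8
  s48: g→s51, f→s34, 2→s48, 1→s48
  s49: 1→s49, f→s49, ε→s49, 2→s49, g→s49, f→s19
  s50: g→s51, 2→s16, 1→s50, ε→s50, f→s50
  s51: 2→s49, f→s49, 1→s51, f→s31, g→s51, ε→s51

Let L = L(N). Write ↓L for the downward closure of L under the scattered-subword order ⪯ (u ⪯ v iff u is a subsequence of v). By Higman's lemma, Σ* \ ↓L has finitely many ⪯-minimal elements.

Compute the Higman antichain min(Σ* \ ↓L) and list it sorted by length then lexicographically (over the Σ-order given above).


|Q|=52, |F|=14, |δ|=139 (40 ε).
min D↑ (13 st, q0=0, F={6}): 0:f→1,2→2,1→0,g→3 1:f→1,2→4,1→1,g→3 2:f→5,2→2,1→2,g→3 3:f→6,2→6,1→3,g→3 4:f→7,2→4,1→4,g→3 5:f→5,2→8,1→5,g→3 6:f→6,2→6,1→6,g→6 7:f→7,2→9,1→7,g→3 8:f→10,2→8,1→8,g→3 9:f→9,2→9,1→6,g→11 10:f→10,2→9,1→9,g→12 11:f→6,2→6,1→6,g→11 12:f→6,2→6,1→11,g→12 (ε-aug+det+¬).
'gf': run [31, 15, 4] end={s19,s31,s44,s49} — reject; 2/2 deletions ∈↓L.
'g2': run [31, 15, 3] end={s19,s44,s49} — reject; 2/2 deletions ∈↓L.
'f2f21': run [31, 26, 18, 15, 7, 5] end={s19,s43,s44,s49,s7} rej; 5/5 single-dels accept.
'2f2f11': run [31, 27, 23, 13, 11, 7, 5] end={s19,s43,s44,s49,s7} ∉↓L; 6/6 deletions ∈↓L.
4 minimals (antichain).

min(Σ*\↓L) = [gf, g2, f2f21, 2f2f11].
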